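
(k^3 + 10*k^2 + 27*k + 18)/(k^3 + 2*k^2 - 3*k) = (k^2 + 7*k + 6)/(k*(k - 1))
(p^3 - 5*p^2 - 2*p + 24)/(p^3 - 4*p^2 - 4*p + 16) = (p - 3)/(p - 2)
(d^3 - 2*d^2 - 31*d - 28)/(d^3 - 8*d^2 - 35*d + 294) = (d^2 + 5*d + 4)/(d^2 - d - 42)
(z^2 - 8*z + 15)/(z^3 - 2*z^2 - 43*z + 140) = (z - 3)/(z^2 + 3*z - 28)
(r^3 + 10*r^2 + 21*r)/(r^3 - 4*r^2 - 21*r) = (r + 7)/(r - 7)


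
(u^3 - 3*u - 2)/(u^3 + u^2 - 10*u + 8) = (u^2 + 2*u + 1)/(u^2 + 3*u - 4)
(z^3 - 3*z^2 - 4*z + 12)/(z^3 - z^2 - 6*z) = (z - 2)/z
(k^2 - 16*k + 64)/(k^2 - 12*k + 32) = (k - 8)/(k - 4)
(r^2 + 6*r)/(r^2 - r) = (r + 6)/(r - 1)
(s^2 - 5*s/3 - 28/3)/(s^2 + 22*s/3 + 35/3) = (s - 4)/(s + 5)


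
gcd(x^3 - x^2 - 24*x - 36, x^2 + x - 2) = x + 2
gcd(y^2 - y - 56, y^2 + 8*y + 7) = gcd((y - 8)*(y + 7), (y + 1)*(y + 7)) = y + 7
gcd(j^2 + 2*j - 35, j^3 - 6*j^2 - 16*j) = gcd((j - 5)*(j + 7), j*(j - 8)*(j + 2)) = 1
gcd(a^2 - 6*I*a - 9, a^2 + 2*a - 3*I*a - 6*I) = a - 3*I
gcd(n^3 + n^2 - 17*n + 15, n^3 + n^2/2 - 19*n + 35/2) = n^2 + 4*n - 5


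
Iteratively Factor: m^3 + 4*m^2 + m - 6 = (m + 2)*(m^2 + 2*m - 3) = (m - 1)*(m + 2)*(m + 3)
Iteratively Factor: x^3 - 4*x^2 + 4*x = (x - 2)*(x^2 - 2*x) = x*(x - 2)*(x - 2)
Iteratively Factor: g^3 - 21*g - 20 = (g - 5)*(g^2 + 5*g + 4) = (g - 5)*(g + 1)*(g + 4)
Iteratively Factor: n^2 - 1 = (n - 1)*(n + 1)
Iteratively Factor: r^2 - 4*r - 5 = (r - 5)*(r + 1)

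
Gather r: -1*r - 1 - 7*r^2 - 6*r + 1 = -7*r^2 - 7*r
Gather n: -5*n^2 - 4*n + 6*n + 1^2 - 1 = -5*n^2 + 2*n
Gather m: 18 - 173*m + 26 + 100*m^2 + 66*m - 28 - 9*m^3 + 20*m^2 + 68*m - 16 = -9*m^3 + 120*m^2 - 39*m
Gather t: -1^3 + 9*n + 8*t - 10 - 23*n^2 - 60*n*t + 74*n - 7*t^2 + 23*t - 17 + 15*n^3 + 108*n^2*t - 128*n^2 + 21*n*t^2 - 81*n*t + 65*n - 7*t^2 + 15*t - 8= 15*n^3 - 151*n^2 + 148*n + t^2*(21*n - 14) + t*(108*n^2 - 141*n + 46) - 36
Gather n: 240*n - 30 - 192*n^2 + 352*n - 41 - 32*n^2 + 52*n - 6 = -224*n^2 + 644*n - 77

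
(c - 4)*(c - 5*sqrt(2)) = c^2 - 5*sqrt(2)*c - 4*c + 20*sqrt(2)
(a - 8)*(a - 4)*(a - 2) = a^3 - 14*a^2 + 56*a - 64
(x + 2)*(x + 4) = x^2 + 6*x + 8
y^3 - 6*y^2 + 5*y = y*(y - 5)*(y - 1)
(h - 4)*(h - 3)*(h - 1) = h^3 - 8*h^2 + 19*h - 12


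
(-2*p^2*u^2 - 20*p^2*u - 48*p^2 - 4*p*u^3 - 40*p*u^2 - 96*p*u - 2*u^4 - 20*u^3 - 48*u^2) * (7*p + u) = -14*p^3*u^2 - 140*p^3*u - 336*p^3 - 30*p^2*u^3 - 300*p^2*u^2 - 720*p^2*u - 18*p*u^4 - 180*p*u^3 - 432*p*u^2 - 2*u^5 - 20*u^4 - 48*u^3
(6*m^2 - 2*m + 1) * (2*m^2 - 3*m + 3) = 12*m^4 - 22*m^3 + 26*m^2 - 9*m + 3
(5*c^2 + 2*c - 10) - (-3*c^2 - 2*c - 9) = 8*c^2 + 4*c - 1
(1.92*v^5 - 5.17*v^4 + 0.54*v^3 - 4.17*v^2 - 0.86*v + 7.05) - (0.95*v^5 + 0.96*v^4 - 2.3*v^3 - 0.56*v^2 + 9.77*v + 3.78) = 0.97*v^5 - 6.13*v^4 + 2.84*v^3 - 3.61*v^2 - 10.63*v + 3.27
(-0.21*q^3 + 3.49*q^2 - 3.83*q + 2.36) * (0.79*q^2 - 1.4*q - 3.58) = -0.1659*q^5 + 3.0511*q^4 - 7.1599*q^3 - 5.2678*q^2 + 10.4074*q - 8.4488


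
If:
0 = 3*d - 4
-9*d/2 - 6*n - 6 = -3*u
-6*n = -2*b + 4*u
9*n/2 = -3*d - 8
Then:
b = -32/3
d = 4/3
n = -8/3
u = -4/3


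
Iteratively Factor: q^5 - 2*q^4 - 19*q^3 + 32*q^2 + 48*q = (q - 4)*(q^4 + 2*q^3 - 11*q^2 - 12*q) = q*(q - 4)*(q^3 + 2*q^2 - 11*q - 12) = q*(q - 4)*(q - 3)*(q^2 + 5*q + 4) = q*(q - 4)*(q - 3)*(q + 4)*(q + 1)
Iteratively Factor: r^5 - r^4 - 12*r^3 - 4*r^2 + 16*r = (r + 2)*(r^4 - 3*r^3 - 6*r^2 + 8*r) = (r - 4)*(r + 2)*(r^3 + r^2 - 2*r) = r*(r - 4)*(r + 2)*(r^2 + r - 2) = r*(r - 4)*(r - 1)*(r + 2)*(r + 2)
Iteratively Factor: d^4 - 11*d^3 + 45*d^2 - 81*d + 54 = (d - 3)*(d^3 - 8*d^2 + 21*d - 18) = (d - 3)^2*(d^2 - 5*d + 6) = (d - 3)^3*(d - 2)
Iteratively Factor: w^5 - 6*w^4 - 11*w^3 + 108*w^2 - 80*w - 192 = (w + 4)*(w^4 - 10*w^3 + 29*w^2 - 8*w - 48) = (w + 1)*(w + 4)*(w^3 - 11*w^2 + 40*w - 48) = (w - 3)*(w + 1)*(w + 4)*(w^2 - 8*w + 16) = (w - 4)*(w - 3)*(w + 1)*(w + 4)*(w - 4)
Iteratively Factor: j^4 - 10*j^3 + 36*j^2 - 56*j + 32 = (j - 2)*(j^3 - 8*j^2 + 20*j - 16) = (j - 2)^2*(j^2 - 6*j + 8) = (j - 4)*(j - 2)^2*(j - 2)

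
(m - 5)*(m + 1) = m^2 - 4*m - 5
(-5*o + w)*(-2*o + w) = 10*o^2 - 7*o*w + w^2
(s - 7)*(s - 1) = s^2 - 8*s + 7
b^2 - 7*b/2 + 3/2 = (b - 3)*(b - 1/2)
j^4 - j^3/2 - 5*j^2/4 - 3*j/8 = j*(j - 3/2)*(j + 1/2)^2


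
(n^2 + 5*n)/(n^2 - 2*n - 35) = n/(n - 7)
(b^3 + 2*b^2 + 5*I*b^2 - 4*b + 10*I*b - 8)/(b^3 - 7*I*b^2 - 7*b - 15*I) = (b^2 + b*(2 + 4*I) + 8*I)/(b^2 - 8*I*b - 15)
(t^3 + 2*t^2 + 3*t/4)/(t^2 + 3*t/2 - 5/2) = t*(4*t^2 + 8*t + 3)/(2*(2*t^2 + 3*t - 5))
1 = 1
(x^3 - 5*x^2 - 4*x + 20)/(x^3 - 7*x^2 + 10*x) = (x + 2)/x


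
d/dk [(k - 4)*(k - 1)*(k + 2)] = 3*k^2 - 6*k - 6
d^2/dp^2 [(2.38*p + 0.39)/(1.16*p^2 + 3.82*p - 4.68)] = ((2.32*p + 3.82)*(2.38*p + 0.39)*(4.64*p + 7.64) - (16.5648*p + 19.088)*(1.16*p^2 + 3.82*p - 4.68))/(1.16*p^2 + 3.82*p - 4.68)^3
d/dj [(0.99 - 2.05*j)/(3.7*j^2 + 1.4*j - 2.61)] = (7.585*j^2 - 7.326*j + 3.9645)/(13.69*j^4 + 10.36*j^3 - 17.354*j^2 - 7.308*j + 6.8121)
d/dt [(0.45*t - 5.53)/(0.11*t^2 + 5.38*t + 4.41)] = (-0.0495*t^2 + 1.2166*t + 31.7359)/(0.0121*t^4 + 1.1836*t^3 + 29.9146*t^2 + 47.4516*t + 19.4481)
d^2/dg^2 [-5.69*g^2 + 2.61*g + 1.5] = -11.3800000000000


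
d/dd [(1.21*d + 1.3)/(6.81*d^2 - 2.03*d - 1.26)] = (-8.2401*d^2 - 17.706*d + 1.1144)/(46.3761*d^4 - 27.6486*d^3 - 13.0403*d^2 + 5.1156*d + 1.5876)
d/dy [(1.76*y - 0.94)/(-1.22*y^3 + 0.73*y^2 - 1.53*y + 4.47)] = (4.2944*y^3 - 4.7252*y^2 + 1.3724*y + 6.429)/(1.4884*y^6 - 1.7812*y^5 + 4.2661*y^4 - 13.1406*y^3 + 8.8671*y^2 - 13.6782*y + 19.9809)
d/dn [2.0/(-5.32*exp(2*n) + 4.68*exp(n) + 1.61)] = (21.28*exp(n) - 9.36)*exp(n)/(-5.32*exp(2*n) + 4.68*exp(n) + 1.61)^2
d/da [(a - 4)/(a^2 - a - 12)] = -1/(a^2 + 6*a + 9)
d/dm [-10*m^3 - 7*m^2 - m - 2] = -30*m^2 - 14*m - 1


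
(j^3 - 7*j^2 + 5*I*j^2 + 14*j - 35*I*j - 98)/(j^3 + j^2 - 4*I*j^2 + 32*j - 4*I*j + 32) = (j^3 + j^2*(-7 + 5*I) + j*(14 - 35*I) - 98)/(j^3 + j^2*(1 - 4*I) + j*(32 - 4*I) + 32)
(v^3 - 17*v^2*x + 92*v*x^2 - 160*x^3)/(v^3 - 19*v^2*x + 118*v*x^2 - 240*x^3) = (-v + 4*x)/(-v + 6*x)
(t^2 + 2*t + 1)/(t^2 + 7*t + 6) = (t + 1)/(t + 6)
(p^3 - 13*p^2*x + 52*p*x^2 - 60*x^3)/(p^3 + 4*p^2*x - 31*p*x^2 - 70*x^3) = (p^2 - 8*p*x + 12*x^2)/(p^2 + 9*p*x + 14*x^2)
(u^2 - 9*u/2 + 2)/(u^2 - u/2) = (u - 4)/u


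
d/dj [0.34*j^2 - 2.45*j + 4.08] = 0.68*j - 2.45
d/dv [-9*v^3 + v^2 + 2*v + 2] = -27*v^2 + 2*v + 2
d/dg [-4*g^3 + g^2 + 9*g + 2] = -12*g^2 + 2*g + 9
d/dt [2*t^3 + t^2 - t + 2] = 6*t^2 + 2*t - 1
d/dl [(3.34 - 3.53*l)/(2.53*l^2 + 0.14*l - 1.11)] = (8.9309*l^2 - 16.9004*l + 3.4507)/(6.4009*l^4 + 0.7084*l^3 - 5.597*l^2 - 0.3108*l + 1.2321)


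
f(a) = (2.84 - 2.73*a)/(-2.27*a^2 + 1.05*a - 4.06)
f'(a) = (2.84 - 2.73*a)*(4.54*a - 1.05)/(-2.27*a^2 + 1.05*a - 4.06)^2 - 2.73/(-2.27*a^2 + 1.05*a - 4.06) = (-6.1971*a^2 + 12.8936*a + 8.1018)/(5.1529*a^4 - 4.767*a^3 + 19.5349*a^2 - 8.526*a + 16.4836)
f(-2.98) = -0.40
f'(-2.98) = -0.11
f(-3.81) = -0.32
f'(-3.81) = -0.08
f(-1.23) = -0.71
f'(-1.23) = -0.22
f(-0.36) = -0.81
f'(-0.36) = 0.12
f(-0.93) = -0.77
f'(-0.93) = -0.19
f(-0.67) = -0.81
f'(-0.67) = -0.10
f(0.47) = -0.38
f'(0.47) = 0.77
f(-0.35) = -0.81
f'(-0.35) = 0.13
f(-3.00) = -0.40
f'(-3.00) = -0.11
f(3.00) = 0.25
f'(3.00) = -0.02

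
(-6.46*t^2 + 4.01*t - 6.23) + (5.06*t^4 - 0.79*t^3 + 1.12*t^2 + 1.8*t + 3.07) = 5.06*t^4 - 0.79*t^3 - 5.34*t^2 + 5.81*t - 3.16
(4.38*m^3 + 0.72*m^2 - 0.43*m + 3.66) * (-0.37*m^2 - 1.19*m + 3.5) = -1.6206*m^5 - 5.4786*m^4 + 14.6323*m^3 + 1.6775*m^2 - 5.8604*m + 12.81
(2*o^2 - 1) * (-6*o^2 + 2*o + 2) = -12*o^4 + 4*o^3 + 10*o^2 - 2*o - 2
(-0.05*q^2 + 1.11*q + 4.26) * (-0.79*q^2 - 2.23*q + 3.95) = 0.0395*q^4 - 0.7654*q^3 - 6.0382*q^2 - 5.1153*q + 16.827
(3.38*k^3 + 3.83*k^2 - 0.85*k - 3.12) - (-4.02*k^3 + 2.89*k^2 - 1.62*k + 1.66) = 7.4*k^3 + 0.94*k^2 + 0.77*k - 4.78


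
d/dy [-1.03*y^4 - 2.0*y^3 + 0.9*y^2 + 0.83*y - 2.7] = -4.12*y^3 - 6.0*y^2 + 1.8*y + 0.83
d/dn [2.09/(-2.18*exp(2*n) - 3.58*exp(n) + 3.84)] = (9.1124*exp(n) + 7.4822)*exp(n)/(2.18*exp(2*n) + 3.58*exp(n) - 3.84)^2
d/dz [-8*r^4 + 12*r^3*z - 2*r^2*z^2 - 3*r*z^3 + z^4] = 12*r^3 - 4*r^2*z - 9*r*z^2 + 4*z^3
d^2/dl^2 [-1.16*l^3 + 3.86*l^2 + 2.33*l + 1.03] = 7.72 - 6.96*l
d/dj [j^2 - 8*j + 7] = 2*j - 8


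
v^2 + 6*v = v*(v + 6)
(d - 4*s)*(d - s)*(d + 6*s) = d^3 + d^2*s - 26*d*s^2 + 24*s^3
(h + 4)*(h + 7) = h^2 + 11*h + 28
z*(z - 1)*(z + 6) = z^3 + 5*z^2 - 6*z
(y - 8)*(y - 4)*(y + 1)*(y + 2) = y^4 - 9*y^3 - 2*y^2 + 72*y + 64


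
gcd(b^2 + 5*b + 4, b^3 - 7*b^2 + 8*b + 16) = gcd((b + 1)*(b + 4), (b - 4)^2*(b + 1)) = b + 1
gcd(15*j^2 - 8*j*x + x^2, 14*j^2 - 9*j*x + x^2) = 1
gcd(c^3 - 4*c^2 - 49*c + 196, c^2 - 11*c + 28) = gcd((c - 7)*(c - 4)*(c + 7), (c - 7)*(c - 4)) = c^2 - 11*c + 28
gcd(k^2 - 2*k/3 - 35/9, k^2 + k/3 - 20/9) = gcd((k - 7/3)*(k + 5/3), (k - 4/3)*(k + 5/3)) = k + 5/3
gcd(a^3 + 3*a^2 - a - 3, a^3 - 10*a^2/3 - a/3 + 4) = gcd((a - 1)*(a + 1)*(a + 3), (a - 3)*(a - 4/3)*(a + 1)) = a + 1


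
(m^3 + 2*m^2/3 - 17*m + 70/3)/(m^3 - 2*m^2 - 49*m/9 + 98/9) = 3*(m + 5)/(3*m + 7)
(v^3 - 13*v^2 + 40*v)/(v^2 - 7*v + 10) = v*(v - 8)/(v - 2)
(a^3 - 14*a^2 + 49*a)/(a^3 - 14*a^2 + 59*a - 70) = a*(a - 7)/(a^2 - 7*a + 10)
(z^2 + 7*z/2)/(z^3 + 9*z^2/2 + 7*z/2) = 1/(z + 1)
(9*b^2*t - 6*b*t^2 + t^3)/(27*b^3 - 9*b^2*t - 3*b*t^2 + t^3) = t/(3*b + t)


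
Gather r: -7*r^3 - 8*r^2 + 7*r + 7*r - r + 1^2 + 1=-7*r^3 - 8*r^2 + 13*r + 2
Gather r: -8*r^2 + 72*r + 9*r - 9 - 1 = -8*r^2 + 81*r - 10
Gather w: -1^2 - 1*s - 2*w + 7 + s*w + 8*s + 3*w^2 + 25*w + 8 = 7*s + 3*w^2 + w*(s + 23) + 14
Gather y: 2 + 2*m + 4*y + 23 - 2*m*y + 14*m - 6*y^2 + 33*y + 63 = 16*m - 6*y^2 + y*(37 - 2*m) + 88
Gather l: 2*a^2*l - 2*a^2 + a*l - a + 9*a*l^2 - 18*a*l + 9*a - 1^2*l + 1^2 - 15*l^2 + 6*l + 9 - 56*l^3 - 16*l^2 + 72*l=-2*a^2 + 8*a - 56*l^3 + l^2*(9*a - 31) + l*(2*a^2 - 17*a + 77) + 10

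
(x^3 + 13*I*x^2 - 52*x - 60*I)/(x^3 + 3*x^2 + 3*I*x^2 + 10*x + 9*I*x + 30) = (x^2 + 8*I*x - 12)/(x^2 + x*(3 - 2*I) - 6*I)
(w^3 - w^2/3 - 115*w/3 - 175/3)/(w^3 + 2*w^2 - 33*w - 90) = (3*w^2 - 16*w - 35)/(3*(w^2 - 3*w - 18))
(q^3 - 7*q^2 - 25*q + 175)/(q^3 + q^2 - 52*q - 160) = (q^2 - 12*q + 35)/(q^2 - 4*q - 32)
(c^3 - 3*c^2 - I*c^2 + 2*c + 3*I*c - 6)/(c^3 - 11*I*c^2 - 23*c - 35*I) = (c^2 - c*(3 + 2*I) + 6*I)/(c^2 - 12*I*c - 35)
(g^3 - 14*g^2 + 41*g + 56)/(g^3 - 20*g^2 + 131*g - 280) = (g + 1)/(g - 5)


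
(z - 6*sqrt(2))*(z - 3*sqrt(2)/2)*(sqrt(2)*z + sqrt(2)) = sqrt(2)*z^3 - 15*z^2 + sqrt(2)*z^2 - 15*z + 18*sqrt(2)*z + 18*sqrt(2)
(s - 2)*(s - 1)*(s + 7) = s^3 + 4*s^2 - 19*s + 14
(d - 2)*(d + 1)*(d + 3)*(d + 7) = d^4 + 9*d^3 + 9*d^2 - 41*d - 42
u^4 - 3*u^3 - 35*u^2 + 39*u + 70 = (u - 7)*(u - 2)*(u + 1)*(u + 5)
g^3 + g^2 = g^2*(g + 1)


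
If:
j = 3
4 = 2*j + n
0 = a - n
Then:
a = -2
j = 3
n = -2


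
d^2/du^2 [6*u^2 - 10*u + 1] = 12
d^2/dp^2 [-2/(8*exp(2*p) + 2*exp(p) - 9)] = 4*(-4*(8*exp(p) + 1)^2*exp(p) + (16*exp(p) + 1)*(8*exp(2*p) + 2*exp(p) - 9))*exp(p)/(8*exp(2*p) + 2*exp(p) - 9)^3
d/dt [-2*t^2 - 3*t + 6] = -4*t - 3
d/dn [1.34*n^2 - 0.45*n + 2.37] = 2.68*n - 0.45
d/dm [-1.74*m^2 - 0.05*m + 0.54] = -3.48*m - 0.05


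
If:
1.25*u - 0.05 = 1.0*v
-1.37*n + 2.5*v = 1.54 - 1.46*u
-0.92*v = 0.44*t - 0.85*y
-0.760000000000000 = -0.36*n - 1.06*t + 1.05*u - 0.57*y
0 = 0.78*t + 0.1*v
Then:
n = 4.54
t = -0.27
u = 1.72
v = 2.10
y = 2.13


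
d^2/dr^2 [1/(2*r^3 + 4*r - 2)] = (-3*r*(r^3 + 2*r - 1) + (3*r^2 + 2)^2)/(r^3 + 2*r - 1)^3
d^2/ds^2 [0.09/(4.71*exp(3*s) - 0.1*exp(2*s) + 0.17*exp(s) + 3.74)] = ((-3.8151*exp(2*s) + 0.036*exp(s) - 0.0153)*(4.71*exp(3*s) - 0.1*exp(2*s) + 0.17*exp(s) + 3.74) + 0.09*(14.13*exp(2*s) - 0.2*exp(s) + 0.17)*(28.26*exp(2*s) - 0.4*exp(s) + 0.34)*exp(s))*exp(s)/(4.71*exp(3*s) - 0.1*exp(2*s) + 0.17*exp(s) + 3.74)^3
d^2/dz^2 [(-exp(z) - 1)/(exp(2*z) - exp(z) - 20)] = (-exp(4*z) - 5*exp(3*z) - 117*exp(2*z) - 61*exp(z) - 380)*exp(z)/(exp(6*z) - 3*exp(5*z) - 57*exp(4*z) + 119*exp(3*z) + 1140*exp(2*z) - 1200*exp(z) - 8000)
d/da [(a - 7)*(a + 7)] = 2*a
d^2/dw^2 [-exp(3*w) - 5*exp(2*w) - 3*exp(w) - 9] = (-9*exp(2*w) - 20*exp(w) - 3)*exp(w)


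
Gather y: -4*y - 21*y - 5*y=-30*y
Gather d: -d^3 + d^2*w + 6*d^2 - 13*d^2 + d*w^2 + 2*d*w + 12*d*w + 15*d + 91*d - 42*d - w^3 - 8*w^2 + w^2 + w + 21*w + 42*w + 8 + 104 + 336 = -d^3 + d^2*(w - 7) + d*(w^2 + 14*w + 64) - w^3 - 7*w^2 + 64*w + 448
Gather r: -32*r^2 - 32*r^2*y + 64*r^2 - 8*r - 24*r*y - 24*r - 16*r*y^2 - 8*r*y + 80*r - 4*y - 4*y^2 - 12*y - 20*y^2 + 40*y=r^2*(32 - 32*y) + r*(-16*y^2 - 32*y + 48) - 24*y^2 + 24*y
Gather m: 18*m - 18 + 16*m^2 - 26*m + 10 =16*m^2 - 8*m - 8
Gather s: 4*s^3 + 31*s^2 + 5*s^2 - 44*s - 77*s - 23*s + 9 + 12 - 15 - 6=4*s^3 + 36*s^2 - 144*s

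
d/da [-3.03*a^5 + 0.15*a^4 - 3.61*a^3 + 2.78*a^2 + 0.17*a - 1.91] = -15.15*a^4 + 0.6*a^3 - 10.83*a^2 + 5.56*a + 0.17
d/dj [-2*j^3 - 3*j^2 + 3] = 6*j*(-j - 1)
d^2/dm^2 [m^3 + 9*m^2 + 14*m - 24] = 6*m + 18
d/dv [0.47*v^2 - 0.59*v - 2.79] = 0.94*v - 0.59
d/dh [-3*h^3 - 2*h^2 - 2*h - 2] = -9*h^2 - 4*h - 2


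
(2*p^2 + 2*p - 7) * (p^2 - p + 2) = 2*p^4 - 5*p^2 + 11*p - 14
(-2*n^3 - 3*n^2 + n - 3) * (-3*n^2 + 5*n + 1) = 6*n^5 - n^4 - 20*n^3 + 11*n^2 - 14*n - 3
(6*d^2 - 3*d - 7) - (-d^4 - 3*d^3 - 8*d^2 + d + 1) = d^4 + 3*d^3 + 14*d^2 - 4*d - 8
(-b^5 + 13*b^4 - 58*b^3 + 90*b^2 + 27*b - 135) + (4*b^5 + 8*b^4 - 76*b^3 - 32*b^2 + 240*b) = 3*b^5 + 21*b^4 - 134*b^3 + 58*b^2 + 267*b - 135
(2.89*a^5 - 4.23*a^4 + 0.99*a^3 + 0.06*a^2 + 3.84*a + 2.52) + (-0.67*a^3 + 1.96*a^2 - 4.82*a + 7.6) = 2.89*a^5 - 4.23*a^4 + 0.32*a^3 + 2.02*a^2 - 0.98*a + 10.12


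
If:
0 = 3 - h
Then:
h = 3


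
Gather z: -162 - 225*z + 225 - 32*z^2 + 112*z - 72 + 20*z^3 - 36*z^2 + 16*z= 20*z^3 - 68*z^2 - 97*z - 9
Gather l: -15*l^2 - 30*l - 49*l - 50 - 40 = -15*l^2 - 79*l - 90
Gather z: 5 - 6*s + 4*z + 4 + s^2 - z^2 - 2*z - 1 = s^2 - 6*s - z^2 + 2*z + 8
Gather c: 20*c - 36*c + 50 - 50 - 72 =-16*c - 72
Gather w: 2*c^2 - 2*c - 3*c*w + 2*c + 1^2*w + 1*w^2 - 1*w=2*c^2 - 3*c*w + w^2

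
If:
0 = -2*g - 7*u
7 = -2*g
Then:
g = -7/2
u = 1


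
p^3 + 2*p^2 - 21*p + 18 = (p - 3)*(p - 1)*(p + 6)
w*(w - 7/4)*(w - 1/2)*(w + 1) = w^4 - 5*w^3/4 - 11*w^2/8 + 7*w/8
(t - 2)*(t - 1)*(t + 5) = t^3 + 2*t^2 - 13*t + 10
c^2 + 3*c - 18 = (c - 3)*(c + 6)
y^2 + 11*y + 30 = (y + 5)*(y + 6)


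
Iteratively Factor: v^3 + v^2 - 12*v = (v)*(v^2 + v - 12) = v*(v - 3)*(v + 4)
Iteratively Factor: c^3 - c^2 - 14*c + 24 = (c - 3)*(c^2 + 2*c - 8) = (c - 3)*(c + 4)*(c - 2)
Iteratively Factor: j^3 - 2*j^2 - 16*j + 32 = (j + 4)*(j^2 - 6*j + 8) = (j - 4)*(j + 4)*(j - 2)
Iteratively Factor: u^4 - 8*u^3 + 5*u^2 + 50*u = (u - 5)*(u^3 - 3*u^2 - 10*u) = u*(u - 5)*(u^2 - 3*u - 10) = u*(u - 5)*(u + 2)*(u - 5)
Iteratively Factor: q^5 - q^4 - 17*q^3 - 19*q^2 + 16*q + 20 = (q + 1)*(q^4 - 2*q^3 - 15*q^2 - 4*q + 20) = (q + 1)*(q + 2)*(q^3 - 4*q^2 - 7*q + 10) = (q - 5)*(q + 1)*(q + 2)*(q^2 + q - 2) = (q - 5)*(q + 1)*(q + 2)^2*(q - 1)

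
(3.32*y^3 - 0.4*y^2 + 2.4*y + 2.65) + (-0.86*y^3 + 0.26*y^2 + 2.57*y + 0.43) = 2.46*y^3 - 0.14*y^2 + 4.97*y + 3.08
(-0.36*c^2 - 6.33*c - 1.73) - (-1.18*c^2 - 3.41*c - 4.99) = 0.82*c^2 - 2.92*c + 3.26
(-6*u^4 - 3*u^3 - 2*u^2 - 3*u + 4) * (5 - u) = 6*u^5 - 27*u^4 - 13*u^3 - 7*u^2 - 19*u + 20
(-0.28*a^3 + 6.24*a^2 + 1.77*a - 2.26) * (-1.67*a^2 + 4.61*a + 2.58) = 0.4676*a^5 - 11.7116*a^4 + 25.0881*a^3 + 28.0331*a^2 - 5.852*a - 5.8308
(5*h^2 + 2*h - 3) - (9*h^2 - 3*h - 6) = -4*h^2 + 5*h + 3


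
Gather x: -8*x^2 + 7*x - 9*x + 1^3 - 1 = -8*x^2 - 2*x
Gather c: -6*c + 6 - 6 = -6*c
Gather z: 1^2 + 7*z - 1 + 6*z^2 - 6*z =6*z^2 + z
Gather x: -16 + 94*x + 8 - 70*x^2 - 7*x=-70*x^2 + 87*x - 8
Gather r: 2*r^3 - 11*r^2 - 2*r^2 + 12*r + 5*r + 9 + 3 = 2*r^3 - 13*r^2 + 17*r + 12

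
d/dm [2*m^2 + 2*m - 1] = 4*m + 2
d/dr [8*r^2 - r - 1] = 16*r - 1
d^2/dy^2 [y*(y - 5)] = 2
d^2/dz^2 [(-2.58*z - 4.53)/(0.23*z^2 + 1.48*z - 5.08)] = (-(0.46*z + 1.48)*(0.92*z + 2.96)*(2.58*z + 4.53) + (3.5604*z + 9.7206)*(0.23*z^2 + 1.48*z - 5.08))/(0.23*z^2 + 1.48*z - 5.08)^3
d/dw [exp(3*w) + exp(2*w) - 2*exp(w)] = (3*exp(2*w) + 2*exp(w) - 2)*exp(w)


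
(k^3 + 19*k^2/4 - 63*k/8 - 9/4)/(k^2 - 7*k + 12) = (8*k^3 + 38*k^2 - 63*k - 18)/(8*(k^2 - 7*k + 12))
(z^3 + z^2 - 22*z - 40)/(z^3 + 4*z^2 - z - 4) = (z^2 - 3*z - 10)/(z^2 - 1)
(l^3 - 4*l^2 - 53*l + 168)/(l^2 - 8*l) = l + 4 - 21/l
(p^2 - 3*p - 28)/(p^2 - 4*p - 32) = (p - 7)/(p - 8)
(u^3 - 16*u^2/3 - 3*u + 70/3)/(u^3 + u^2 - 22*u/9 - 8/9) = 3*(3*u^2 - 22*u + 35)/(9*u^2 - 9*u - 4)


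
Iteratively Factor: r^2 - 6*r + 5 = (r - 5)*(r - 1)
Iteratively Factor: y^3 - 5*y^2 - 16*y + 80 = (y - 4)*(y^2 - y - 20) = (y - 4)*(y + 4)*(y - 5)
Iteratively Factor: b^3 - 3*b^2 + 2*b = (b - 2)*(b^2 - b) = (b - 2)*(b - 1)*(b)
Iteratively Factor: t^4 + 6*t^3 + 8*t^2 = (t + 2)*(t^3 + 4*t^2) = (t + 2)*(t + 4)*(t^2) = t*(t + 2)*(t + 4)*(t)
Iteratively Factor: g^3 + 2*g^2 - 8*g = (g + 4)*(g^2 - 2*g) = g*(g + 4)*(g - 2)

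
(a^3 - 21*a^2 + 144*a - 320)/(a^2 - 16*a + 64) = a - 5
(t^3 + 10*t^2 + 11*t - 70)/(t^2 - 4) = (t^2 + 12*t + 35)/(t + 2)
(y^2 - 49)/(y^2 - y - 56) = (y - 7)/(y - 8)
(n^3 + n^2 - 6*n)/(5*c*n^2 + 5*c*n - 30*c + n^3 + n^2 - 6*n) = n/(5*c + n)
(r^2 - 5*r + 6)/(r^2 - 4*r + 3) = (r - 2)/(r - 1)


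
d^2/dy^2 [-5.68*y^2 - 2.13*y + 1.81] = -11.3600000000000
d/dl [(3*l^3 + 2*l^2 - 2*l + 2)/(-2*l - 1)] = (-12*l^3 - 13*l^2 - 4*l + 6)/(4*l^2 + 4*l + 1)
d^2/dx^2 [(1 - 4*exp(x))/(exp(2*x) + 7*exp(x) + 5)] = (-4*exp(4*x) + 32*exp(3*x) + 141*exp(2*x) + 169*exp(x) - 135)*exp(x)/(exp(6*x) + 21*exp(5*x) + 162*exp(4*x) + 553*exp(3*x) + 810*exp(2*x) + 525*exp(x) + 125)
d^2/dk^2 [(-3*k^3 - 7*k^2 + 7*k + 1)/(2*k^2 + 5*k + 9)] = 2*(77*k^3 - 15*k^2 - 1077*k - 875)/(8*k^6 + 60*k^5 + 258*k^4 + 665*k^3 + 1161*k^2 + 1215*k + 729)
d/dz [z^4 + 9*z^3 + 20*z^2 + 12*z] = 4*z^3 + 27*z^2 + 40*z + 12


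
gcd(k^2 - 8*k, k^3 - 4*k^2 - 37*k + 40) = k - 8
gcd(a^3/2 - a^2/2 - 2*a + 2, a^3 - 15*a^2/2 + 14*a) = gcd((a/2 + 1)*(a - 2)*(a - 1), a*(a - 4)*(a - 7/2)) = 1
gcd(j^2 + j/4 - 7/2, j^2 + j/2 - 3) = j + 2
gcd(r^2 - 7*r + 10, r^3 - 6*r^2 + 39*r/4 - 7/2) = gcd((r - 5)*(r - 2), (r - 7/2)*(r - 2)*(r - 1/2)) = r - 2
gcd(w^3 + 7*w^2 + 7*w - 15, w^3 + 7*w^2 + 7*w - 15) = w^3 + 7*w^2 + 7*w - 15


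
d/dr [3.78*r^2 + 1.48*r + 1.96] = 7.56*r + 1.48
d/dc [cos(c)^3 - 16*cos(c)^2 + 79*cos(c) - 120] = (-3*cos(c)^2 + 32*cos(c) - 79)*sin(c)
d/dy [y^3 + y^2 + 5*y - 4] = 3*y^2 + 2*y + 5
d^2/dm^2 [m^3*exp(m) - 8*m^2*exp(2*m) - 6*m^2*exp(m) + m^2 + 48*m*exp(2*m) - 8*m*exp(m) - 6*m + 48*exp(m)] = m^3*exp(m) - 32*m^2*exp(2*m) + 128*m*exp(2*m) - 26*m*exp(m) + 176*exp(2*m) + 20*exp(m) + 2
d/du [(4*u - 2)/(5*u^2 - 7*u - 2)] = 2*(-10*u^2 + 10*u - 11)/(25*u^4 - 70*u^3 + 29*u^2 + 28*u + 4)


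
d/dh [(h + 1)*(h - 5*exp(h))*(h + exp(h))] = (h + 1)*(h - 5*exp(h))*(exp(h) + 1) - (h + 1)*(h + exp(h))*(5*exp(h) - 1) + (h - 5*exp(h))*(h + exp(h))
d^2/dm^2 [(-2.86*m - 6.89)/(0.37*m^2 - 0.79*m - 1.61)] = ((0.74*m - 0.79)*(1.48*m - 1.58)*(2.86*m + 6.89) + (6.3492*m + 0.5798)*(-0.37*m^2 + 0.79*m + 1.61))/(-0.37*m^2 + 0.79*m + 1.61)^3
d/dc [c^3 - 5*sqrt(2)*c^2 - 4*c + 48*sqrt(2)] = 3*c^2 - 10*sqrt(2)*c - 4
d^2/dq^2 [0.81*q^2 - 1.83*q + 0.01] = 1.62000000000000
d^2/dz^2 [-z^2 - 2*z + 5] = -2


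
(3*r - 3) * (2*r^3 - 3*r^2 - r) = 6*r^4 - 15*r^3 + 6*r^2 + 3*r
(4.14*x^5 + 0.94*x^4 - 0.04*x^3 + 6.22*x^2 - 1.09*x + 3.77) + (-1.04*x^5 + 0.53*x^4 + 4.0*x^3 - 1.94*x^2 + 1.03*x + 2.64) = 3.1*x^5 + 1.47*x^4 + 3.96*x^3 + 4.28*x^2 - 0.0600000000000001*x + 6.41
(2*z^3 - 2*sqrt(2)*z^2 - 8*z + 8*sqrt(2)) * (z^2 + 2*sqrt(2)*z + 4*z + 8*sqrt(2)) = 2*z^5 + 2*sqrt(2)*z^4 + 8*z^4 - 16*z^3 + 8*sqrt(2)*z^3 - 64*z^2 - 8*sqrt(2)*z^2 - 32*sqrt(2)*z + 32*z + 128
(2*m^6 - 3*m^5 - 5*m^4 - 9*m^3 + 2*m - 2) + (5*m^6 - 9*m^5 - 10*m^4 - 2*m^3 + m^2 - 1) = 7*m^6 - 12*m^5 - 15*m^4 - 11*m^3 + m^2 + 2*m - 3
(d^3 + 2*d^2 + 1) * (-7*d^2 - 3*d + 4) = -7*d^5 - 17*d^4 - 2*d^3 + d^2 - 3*d + 4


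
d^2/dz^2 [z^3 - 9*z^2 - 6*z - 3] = 6*z - 18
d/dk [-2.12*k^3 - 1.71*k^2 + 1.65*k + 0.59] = -6.36*k^2 - 3.42*k + 1.65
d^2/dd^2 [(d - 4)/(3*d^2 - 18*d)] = 2*(d*(10 - 3*d)*(d - 6) + 4*(d - 4)*(d - 3)^2)/(3*d^3*(d - 6)^3)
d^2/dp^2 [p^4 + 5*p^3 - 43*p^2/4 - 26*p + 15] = 12*p^2 + 30*p - 43/2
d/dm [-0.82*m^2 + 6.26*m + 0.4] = 6.26 - 1.64*m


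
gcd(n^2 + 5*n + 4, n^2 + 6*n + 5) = n + 1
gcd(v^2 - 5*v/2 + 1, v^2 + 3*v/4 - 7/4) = 1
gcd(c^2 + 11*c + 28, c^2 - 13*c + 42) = 1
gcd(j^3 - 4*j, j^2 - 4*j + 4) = j - 2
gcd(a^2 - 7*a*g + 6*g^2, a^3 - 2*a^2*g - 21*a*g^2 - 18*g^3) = a - 6*g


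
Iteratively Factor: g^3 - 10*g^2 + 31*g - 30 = (g - 3)*(g^2 - 7*g + 10) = (g - 3)*(g - 2)*(g - 5)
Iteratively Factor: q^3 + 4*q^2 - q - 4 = (q - 1)*(q^2 + 5*q + 4) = (q - 1)*(q + 1)*(q + 4)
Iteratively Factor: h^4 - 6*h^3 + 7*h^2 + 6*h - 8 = (h + 1)*(h^3 - 7*h^2 + 14*h - 8) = (h - 2)*(h + 1)*(h^2 - 5*h + 4) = (h - 4)*(h - 2)*(h + 1)*(h - 1)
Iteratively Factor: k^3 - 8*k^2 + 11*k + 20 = (k + 1)*(k^2 - 9*k + 20) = (k - 4)*(k + 1)*(k - 5)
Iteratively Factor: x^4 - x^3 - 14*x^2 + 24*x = (x + 4)*(x^3 - 5*x^2 + 6*x) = x*(x + 4)*(x^2 - 5*x + 6) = x*(x - 2)*(x + 4)*(x - 3)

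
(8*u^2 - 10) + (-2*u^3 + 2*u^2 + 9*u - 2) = -2*u^3 + 10*u^2 + 9*u - 12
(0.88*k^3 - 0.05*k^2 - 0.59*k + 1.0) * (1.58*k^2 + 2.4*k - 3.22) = 1.3904*k^5 + 2.033*k^4 - 3.8858*k^3 + 0.325*k^2 + 4.2998*k - 3.22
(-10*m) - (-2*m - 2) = 2 - 8*m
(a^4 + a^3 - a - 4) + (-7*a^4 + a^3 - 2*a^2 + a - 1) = -6*a^4 + 2*a^3 - 2*a^2 - 5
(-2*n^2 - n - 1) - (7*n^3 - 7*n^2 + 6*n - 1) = -7*n^3 + 5*n^2 - 7*n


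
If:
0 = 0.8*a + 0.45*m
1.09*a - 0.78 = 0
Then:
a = 0.72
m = -1.27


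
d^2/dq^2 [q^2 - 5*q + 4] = 2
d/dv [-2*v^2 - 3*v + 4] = -4*v - 3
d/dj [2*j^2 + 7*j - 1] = 4*j + 7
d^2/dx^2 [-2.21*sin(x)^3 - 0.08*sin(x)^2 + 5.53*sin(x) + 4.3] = -3.8725*sin(x) - 4.9725*sin(3*x) - 0.16*cos(2*x)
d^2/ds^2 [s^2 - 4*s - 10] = 2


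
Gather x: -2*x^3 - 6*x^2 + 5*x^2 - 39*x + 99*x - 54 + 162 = -2*x^3 - x^2 + 60*x + 108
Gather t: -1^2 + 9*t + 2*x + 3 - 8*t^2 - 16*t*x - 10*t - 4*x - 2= -8*t^2 + t*(-16*x - 1) - 2*x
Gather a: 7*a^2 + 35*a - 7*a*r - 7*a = 7*a^2 + a*(28 - 7*r)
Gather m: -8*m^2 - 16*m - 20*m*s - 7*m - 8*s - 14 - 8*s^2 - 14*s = -8*m^2 + m*(-20*s - 23) - 8*s^2 - 22*s - 14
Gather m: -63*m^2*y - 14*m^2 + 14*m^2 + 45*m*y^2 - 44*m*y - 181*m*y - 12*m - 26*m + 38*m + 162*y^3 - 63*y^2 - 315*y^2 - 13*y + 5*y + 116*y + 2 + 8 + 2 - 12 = -63*m^2*y + m*(45*y^2 - 225*y) + 162*y^3 - 378*y^2 + 108*y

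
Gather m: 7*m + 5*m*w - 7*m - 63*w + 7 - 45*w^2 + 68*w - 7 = 5*m*w - 45*w^2 + 5*w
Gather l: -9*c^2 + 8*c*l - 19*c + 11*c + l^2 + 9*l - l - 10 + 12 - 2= -9*c^2 - 8*c + l^2 + l*(8*c + 8)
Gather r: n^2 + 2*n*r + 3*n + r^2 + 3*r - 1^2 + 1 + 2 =n^2 + 3*n + r^2 + r*(2*n + 3) + 2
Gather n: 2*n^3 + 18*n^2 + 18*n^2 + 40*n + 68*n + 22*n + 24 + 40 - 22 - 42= 2*n^3 + 36*n^2 + 130*n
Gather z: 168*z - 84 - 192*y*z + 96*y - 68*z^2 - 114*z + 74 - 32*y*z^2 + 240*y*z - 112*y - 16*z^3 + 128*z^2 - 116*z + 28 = -16*y - 16*z^3 + z^2*(60 - 32*y) + z*(48*y - 62) + 18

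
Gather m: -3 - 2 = -5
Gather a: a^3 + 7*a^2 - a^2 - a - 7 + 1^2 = a^3 + 6*a^2 - a - 6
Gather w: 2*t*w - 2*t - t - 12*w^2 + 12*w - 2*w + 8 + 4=-3*t - 12*w^2 + w*(2*t + 10) + 12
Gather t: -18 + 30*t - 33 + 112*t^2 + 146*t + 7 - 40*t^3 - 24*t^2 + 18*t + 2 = -40*t^3 + 88*t^2 + 194*t - 42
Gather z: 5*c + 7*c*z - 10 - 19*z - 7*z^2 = 5*c - 7*z^2 + z*(7*c - 19) - 10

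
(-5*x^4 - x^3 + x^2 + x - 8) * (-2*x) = 10*x^5 + 2*x^4 - 2*x^3 - 2*x^2 + 16*x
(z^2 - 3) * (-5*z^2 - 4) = -5*z^4 + 11*z^2 + 12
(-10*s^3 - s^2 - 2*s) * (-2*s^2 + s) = 20*s^5 - 8*s^4 + 3*s^3 - 2*s^2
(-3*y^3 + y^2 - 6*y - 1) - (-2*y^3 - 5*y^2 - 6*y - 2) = -y^3 + 6*y^2 + 1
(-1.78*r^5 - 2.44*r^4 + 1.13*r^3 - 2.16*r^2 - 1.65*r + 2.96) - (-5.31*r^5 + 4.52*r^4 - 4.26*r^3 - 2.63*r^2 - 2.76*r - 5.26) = 3.53*r^5 - 6.96*r^4 + 5.39*r^3 + 0.47*r^2 + 1.11*r + 8.22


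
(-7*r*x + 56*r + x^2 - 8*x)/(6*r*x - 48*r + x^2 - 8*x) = (-7*r + x)/(6*r + x)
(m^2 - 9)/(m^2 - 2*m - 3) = (m + 3)/(m + 1)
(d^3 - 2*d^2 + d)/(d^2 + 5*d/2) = 2*(d^2 - 2*d + 1)/(2*d + 5)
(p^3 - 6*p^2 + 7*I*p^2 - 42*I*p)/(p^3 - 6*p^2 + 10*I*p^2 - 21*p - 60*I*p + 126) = p/(p + 3*I)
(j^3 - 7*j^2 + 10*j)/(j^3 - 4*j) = (j - 5)/(j + 2)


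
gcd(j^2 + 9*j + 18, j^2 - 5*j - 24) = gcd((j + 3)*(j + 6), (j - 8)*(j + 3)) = j + 3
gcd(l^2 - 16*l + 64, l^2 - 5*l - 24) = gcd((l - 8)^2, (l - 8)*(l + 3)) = l - 8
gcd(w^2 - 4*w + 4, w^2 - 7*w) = 1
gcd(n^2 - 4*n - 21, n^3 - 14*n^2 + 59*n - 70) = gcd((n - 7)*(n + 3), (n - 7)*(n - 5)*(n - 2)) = n - 7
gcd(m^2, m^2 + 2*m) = m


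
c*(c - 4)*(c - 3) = c^3 - 7*c^2 + 12*c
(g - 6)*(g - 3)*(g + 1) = g^3 - 8*g^2 + 9*g + 18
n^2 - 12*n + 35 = (n - 7)*(n - 5)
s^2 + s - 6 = (s - 2)*(s + 3)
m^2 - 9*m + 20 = (m - 5)*(m - 4)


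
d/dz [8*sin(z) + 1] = 8*cos(z)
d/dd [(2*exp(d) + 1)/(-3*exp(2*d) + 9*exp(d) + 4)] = (6*exp(2*d) + 6*exp(d) - 1)*exp(d)/(9*exp(4*d) - 54*exp(3*d) + 57*exp(2*d) + 72*exp(d) + 16)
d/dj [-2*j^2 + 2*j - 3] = 2 - 4*j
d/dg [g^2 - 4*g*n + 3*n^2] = 2*g - 4*n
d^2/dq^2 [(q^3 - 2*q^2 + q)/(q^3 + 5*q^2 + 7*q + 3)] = 2*(-7*q^4 - 4*q^3 + 54*q^2 + 60*q - 39)/(q^7 + 13*q^6 + 69*q^5 + 193*q^4 + 307*q^3 + 279*q^2 + 135*q + 27)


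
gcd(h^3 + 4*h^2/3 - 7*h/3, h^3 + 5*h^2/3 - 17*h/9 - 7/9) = h^2 + 4*h/3 - 7/3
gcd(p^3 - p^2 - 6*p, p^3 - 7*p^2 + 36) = p^2 - p - 6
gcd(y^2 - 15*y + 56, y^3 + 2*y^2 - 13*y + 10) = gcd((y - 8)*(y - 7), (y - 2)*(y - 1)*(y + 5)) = 1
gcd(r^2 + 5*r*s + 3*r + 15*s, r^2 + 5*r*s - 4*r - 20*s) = r + 5*s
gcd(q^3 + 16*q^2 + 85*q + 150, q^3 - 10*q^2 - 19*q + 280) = q + 5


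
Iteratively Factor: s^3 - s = (s)*(s^2 - 1) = s*(s + 1)*(s - 1)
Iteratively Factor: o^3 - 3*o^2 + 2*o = (o - 2)*(o^2 - o) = o*(o - 2)*(o - 1)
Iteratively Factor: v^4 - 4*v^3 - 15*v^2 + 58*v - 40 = (v - 2)*(v^3 - 2*v^2 - 19*v + 20) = (v - 2)*(v + 4)*(v^2 - 6*v + 5) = (v - 2)*(v - 1)*(v + 4)*(v - 5)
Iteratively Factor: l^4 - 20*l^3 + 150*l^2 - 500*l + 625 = (l - 5)*(l^3 - 15*l^2 + 75*l - 125) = (l - 5)^2*(l^2 - 10*l + 25) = (l - 5)^3*(l - 5)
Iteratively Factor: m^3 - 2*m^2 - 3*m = (m - 3)*(m^2 + m) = (m - 3)*(m + 1)*(m)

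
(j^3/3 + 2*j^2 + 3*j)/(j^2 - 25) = j*(j^2 + 6*j + 9)/(3*(j^2 - 25))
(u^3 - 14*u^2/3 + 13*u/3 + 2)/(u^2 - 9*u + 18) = (3*u^2 - 5*u - 2)/(3*(u - 6))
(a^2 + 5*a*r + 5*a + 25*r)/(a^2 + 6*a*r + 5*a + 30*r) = (a + 5*r)/(a + 6*r)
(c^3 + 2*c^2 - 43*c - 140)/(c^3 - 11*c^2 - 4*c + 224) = (c + 5)/(c - 8)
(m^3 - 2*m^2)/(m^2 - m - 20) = m^2*(2 - m)/(-m^2 + m + 20)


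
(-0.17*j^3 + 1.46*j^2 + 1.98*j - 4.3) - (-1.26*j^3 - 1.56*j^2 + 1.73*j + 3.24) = 1.09*j^3 + 3.02*j^2 + 0.25*j - 7.54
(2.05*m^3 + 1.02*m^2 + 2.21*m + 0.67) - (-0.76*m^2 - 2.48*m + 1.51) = 2.05*m^3 + 1.78*m^2 + 4.69*m - 0.84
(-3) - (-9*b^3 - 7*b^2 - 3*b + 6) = 9*b^3 + 7*b^2 + 3*b - 9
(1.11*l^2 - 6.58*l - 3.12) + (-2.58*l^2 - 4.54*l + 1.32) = -1.47*l^2 - 11.12*l - 1.8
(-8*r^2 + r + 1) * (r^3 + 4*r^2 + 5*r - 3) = -8*r^5 - 31*r^4 - 35*r^3 + 33*r^2 + 2*r - 3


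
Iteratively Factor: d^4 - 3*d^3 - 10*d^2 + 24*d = (d)*(d^3 - 3*d^2 - 10*d + 24) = d*(d + 3)*(d^2 - 6*d + 8) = d*(d - 4)*(d + 3)*(d - 2)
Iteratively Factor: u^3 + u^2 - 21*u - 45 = (u - 5)*(u^2 + 6*u + 9) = (u - 5)*(u + 3)*(u + 3)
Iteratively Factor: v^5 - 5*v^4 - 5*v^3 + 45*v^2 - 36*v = (v + 3)*(v^4 - 8*v^3 + 19*v^2 - 12*v) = (v - 4)*(v + 3)*(v^3 - 4*v^2 + 3*v) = v*(v - 4)*(v + 3)*(v^2 - 4*v + 3) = v*(v - 4)*(v - 3)*(v + 3)*(v - 1)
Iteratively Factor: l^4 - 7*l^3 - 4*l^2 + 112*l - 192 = (l - 4)*(l^3 - 3*l^2 - 16*l + 48) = (l - 4)*(l - 3)*(l^2 - 16) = (l - 4)*(l - 3)*(l + 4)*(l - 4)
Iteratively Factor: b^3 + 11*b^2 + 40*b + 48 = (b + 3)*(b^2 + 8*b + 16) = (b + 3)*(b + 4)*(b + 4)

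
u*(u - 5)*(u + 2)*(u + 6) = u^4 + 3*u^3 - 28*u^2 - 60*u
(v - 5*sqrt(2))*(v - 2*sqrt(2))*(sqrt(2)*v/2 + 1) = sqrt(2)*v^3/2 - 6*v^2 + 3*sqrt(2)*v + 20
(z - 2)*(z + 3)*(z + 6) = z^3 + 7*z^2 - 36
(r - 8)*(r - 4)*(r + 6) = r^3 - 6*r^2 - 40*r + 192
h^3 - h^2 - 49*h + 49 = (h - 7)*(h - 1)*(h + 7)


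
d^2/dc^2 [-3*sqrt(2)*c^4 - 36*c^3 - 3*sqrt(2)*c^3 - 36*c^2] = -36*sqrt(2)*c^2 - 216*c - 18*sqrt(2)*c - 72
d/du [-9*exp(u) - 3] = -9*exp(u)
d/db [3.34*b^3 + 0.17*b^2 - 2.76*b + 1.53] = 10.02*b^2 + 0.34*b - 2.76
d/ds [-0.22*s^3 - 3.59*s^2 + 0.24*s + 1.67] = -0.66*s^2 - 7.18*s + 0.24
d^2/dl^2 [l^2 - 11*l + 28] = 2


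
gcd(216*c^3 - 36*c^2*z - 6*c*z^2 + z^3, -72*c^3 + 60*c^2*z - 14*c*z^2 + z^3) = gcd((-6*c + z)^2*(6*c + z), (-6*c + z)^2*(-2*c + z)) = 36*c^2 - 12*c*z + z^2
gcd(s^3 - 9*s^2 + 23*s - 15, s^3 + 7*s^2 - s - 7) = s - 1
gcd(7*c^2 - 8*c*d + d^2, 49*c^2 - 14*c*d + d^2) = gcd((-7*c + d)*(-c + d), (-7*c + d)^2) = 7*c - d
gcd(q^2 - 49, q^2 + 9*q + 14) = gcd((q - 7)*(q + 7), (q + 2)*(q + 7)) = q + 7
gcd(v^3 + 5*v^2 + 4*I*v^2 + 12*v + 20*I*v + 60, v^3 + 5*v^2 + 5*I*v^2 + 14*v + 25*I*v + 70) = v^2 + v*(5 - 2*I) - 10*I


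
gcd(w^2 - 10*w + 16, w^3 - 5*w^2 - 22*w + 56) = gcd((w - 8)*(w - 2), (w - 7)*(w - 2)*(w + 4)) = w - 2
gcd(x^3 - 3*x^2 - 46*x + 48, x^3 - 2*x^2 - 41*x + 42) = x^2 + 5*x - 6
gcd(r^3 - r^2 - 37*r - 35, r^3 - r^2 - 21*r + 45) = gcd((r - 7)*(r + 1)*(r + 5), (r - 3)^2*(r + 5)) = r + 5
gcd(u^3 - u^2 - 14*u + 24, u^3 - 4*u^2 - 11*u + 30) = u - 2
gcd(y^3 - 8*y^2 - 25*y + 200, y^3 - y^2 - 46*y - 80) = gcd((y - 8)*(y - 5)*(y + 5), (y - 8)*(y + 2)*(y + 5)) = y^2 - 3*y - 40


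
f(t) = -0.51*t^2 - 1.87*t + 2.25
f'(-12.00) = 10.37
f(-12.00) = -48.75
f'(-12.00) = 10.37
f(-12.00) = -48.75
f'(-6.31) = 4.57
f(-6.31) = -6.26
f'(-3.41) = 1.61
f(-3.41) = 2.70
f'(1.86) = -3.77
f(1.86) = -2.99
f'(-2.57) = 0.75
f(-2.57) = 3.69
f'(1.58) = -3.48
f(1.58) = -1.98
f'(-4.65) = 2.87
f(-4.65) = -0.08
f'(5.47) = -7.45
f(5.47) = -23.24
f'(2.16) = -4.07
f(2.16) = -4.17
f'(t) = -1.02*t - 1.87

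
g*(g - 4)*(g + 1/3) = g^3 - 11*g^2/3 - 4*g/3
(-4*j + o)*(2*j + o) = -8*j^2 - 2*j*o + o^2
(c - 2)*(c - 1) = c^2 - 3*c + 2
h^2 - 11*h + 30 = (h - 6)*(h - 5)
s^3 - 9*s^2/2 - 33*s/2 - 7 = (s - 7)*(s + 1/2)*(s + 2)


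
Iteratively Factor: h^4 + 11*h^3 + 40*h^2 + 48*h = (h + 4)*(h^3 + 7*h^2 + 12*h) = (h + 3)*(h + 4)*(h^2 + 4*h) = (h + 3)*(h + 4)^2*(h)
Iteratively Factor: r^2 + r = (r + 1)*(r)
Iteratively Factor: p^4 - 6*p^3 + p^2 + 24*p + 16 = (p + 1)*(p^3 - 7*p^2 + 8*p + 16) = (p - 4)*(p + 1)*(p^2 - 3*p - 4) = (p - 4)*(p + 1)^2*(p - 4)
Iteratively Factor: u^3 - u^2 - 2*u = (u + 1)*(u^2 - 2*u) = (u - 2)*(u + 1)*(u)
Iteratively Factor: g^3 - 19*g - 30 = (g - 5)*(g^2 + 5*g + 6) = (g - 5)*(g + 3)*(g + 2)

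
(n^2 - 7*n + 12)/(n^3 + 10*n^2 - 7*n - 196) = (n - 3)/(n^2 + 14*n + 49)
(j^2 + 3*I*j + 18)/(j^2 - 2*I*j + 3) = (j + 6*I)/(j + I)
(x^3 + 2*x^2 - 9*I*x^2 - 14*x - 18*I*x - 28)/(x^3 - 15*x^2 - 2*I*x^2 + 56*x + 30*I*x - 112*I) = (x^2 + x*(2 - 7*I) - 14*I)/(x^2 - 15*x + 56)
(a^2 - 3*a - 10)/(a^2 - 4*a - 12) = (a - 5)/(a - 6)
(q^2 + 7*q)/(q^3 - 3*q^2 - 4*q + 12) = q*(q + 7)/(q^3 - 3*q^2 - 4*q + 12)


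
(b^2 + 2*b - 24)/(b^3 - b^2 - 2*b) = (-b^2 - 2*b + 24)/(b*(-b^2 + b + 2))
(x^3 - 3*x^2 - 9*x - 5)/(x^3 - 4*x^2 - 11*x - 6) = (x - 5)/(x - 6)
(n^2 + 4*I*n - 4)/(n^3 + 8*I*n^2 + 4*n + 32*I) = (n + 2*I)/(n^2 + 6*I*n + 16)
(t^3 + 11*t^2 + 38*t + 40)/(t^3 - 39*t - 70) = (t + 4)/(t - 7)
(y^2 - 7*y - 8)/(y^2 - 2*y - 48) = (y + 1)/(y + 6)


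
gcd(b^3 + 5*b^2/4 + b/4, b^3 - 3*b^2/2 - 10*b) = b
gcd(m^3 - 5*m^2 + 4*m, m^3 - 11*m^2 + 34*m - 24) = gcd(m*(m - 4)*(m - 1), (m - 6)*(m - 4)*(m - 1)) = m^2 - 5*m + 4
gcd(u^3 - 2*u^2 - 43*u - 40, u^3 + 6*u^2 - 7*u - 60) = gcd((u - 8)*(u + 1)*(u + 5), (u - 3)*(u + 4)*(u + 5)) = u + 5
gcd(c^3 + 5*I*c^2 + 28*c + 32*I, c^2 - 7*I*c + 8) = c + I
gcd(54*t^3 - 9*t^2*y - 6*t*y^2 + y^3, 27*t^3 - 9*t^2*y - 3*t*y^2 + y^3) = -9*t^2 + y^2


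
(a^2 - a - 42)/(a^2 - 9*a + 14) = (a + 6)/(a - 2)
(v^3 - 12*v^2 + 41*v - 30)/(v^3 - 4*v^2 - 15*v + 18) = (v - 5)/(v + 3)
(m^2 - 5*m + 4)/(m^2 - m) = (m - 4)/m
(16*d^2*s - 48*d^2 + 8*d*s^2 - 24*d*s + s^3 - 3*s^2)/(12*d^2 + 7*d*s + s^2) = (4*d*s - 12*d + s^2 - 3*s)/(3*d + s)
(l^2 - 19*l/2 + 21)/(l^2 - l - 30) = (l - 7/2)/(l + 5)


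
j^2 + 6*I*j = j*(j + 6*I)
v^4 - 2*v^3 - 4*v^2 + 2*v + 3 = (v - 3)*(v - 1)*(v + 1)^2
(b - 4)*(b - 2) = b^2 - 6*b + 8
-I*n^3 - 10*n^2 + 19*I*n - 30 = (n - 6*I)*(n - 5*I)*(-I*n + 1)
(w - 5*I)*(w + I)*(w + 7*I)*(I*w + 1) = I*w^4 - 2*w^3 + 36*I*w^2 - 2*w + 35*I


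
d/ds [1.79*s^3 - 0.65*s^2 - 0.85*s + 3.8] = 5.37*s^2 - 1.3*s - 0.85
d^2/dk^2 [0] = 0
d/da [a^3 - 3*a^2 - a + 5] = 3*a^2 - 6*a - 1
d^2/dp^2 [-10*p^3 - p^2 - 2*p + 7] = -60*p - 2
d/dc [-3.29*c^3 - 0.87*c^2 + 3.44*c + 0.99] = -9.87*c^2 - 1.74*c + 3.44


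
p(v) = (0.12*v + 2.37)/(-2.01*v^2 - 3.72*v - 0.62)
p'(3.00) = 0.04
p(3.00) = -0.09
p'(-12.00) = -0.00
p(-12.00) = -0.00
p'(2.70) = 0.06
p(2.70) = -0.11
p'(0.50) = 1.53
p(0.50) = -0.81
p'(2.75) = 0.05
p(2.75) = -0.10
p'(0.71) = 0.86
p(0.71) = -0.57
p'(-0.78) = 1.30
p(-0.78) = 2.15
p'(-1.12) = -1.55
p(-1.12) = 2.18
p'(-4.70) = -0.04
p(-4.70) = -0.07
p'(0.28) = 3.45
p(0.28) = -1.32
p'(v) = (0.12*v + 2.37)*(4.02*v + 3.72)/(-2.01*v^2 - 3.72*v - 0.62)^2 + 0.12/(-2.01*v^2 - 3.72*v - 0.62) = (0.2412*v^2 + 9.5274*v + 8.742)/(4.0401*v^4 + 14.9544*v^3 + 16.3308*v^2 + 4.6128*v + 0.3844)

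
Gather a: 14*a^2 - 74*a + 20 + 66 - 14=14*a^2 - 74*a + 72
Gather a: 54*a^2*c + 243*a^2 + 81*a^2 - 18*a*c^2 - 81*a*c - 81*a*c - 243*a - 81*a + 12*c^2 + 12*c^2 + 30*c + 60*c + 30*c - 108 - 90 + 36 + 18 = a^2*(54*c + 324) + a*(-18*c^2 - 162*c - 324) + 24*c^2 + 120*c - 144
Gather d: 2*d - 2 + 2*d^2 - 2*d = 2*d^2 - 2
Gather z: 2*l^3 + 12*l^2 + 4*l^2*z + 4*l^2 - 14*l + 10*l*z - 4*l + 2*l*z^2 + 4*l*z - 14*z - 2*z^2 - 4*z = 2*l^3 + 16*l^2 - 18*l + z^2*(2*l - 2) + z*(4*l^2 + 14*l - 18)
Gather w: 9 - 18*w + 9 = 18 - 18*w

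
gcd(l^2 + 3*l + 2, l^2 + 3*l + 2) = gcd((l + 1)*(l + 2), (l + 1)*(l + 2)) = l^2 + 3*l + 2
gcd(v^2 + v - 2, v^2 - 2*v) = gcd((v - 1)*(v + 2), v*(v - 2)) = 1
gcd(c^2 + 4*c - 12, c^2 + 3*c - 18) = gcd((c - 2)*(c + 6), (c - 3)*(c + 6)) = c + 6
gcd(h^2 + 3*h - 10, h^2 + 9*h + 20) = h + 5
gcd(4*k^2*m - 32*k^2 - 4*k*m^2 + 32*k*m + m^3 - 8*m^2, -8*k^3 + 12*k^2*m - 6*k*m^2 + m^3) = 4*k^2 - 4*k*m + m^2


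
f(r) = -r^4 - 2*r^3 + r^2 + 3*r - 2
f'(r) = -4*r^3 - 6*r^2 + 2*r + 3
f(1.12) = -1.77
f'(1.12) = -7.91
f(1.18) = -2.29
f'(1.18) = -9.57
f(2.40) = -49.87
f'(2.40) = -82.06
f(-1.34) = -2.64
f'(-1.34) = -0.83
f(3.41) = -194.66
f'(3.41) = -218.56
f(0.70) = -0.34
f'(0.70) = 0.09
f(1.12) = -1.77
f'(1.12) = -7.91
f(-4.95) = -350.15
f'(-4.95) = 331.23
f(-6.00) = -848.00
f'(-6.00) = 639.00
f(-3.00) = -29.00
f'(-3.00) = 51.00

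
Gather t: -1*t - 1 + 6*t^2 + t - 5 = 6*t^2 - 6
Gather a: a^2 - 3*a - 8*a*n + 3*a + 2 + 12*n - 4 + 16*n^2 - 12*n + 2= a^2 - 8*a*n + 16*n^2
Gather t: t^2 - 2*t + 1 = t^2 - 2*t + 1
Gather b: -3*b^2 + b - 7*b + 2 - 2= -3*b^2 - 6*b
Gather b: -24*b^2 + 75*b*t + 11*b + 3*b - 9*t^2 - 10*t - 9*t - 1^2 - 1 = -24*b^2 + b*(75*t + 14) - 9*t^2 - 19*t - 2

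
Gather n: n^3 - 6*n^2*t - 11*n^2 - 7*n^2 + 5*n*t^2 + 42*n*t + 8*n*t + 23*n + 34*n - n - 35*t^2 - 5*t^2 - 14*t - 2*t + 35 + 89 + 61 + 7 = n^3 + n^2*(-6*t - 18) + n*(5*t^2 + 50*t + 56) - 40*t^2 - 16*t + 192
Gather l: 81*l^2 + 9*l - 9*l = 81*l^2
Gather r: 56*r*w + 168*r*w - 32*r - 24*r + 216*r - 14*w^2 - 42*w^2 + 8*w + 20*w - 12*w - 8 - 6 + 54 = r*(224*w + 160) - 56*w^2 + 16*w + 40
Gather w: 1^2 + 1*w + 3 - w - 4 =0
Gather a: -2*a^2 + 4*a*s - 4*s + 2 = -2*a^2 + 4*a*s - 4*s + 2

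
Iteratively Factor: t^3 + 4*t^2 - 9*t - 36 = (t + 4)*(t^2 - 9) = (t - 3)*(t + 4)*(t + 3)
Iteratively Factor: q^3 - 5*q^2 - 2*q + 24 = (q - 3)*(q^2 - 2*q - 8) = (q - 3)*(q + 2)*(q - 4)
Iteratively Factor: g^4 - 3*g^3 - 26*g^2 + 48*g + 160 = (g - 4)*(g^3 + g^2 - 22*g - 40) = (g - 4)*(g + 4)*(g^2 - 3*g - 10) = (g - 5)*(g - 4)*(g + 4)*(g + 2)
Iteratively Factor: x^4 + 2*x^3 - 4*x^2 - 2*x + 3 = (x - 1)*(x^3 + 3*x^2 - x - 3) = (x - 1)*(x + 3)*(x^2 - 1) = (x - 1)*(x + 1)*(x + 3)*(x - 1)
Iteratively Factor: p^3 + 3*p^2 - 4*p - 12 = (p - 2)*(p^2 + 5*p + 6) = (p - 2)*(p + 2)*(p + 3)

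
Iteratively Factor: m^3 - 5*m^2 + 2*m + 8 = (m - 2)*(m^2 - 3*m - 4) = (m - 2)*(m + 1)*(m - 4)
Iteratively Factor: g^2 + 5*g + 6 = (g + 2)*(g + 3)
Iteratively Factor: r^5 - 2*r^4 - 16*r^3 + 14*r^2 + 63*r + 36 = (r + 1)*(r^4 - 3*r^3 - 13*r^2 + 27*r + 36) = (r + 1)^2*(r^3 - 4*r^2 - 9*r + 36) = (r - 4)*(r + 1)^2*(r^2 - 9) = (r - 4)*(r - 3)*(r + 1)^2*(r + 3)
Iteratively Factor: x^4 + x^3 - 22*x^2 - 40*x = (x - 5)*(x^3 + 6*x^2 + 8*x) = (x - 5)*(x + 4)*(x^2 + 2*x) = x*(x - 5)*(x + 4)*(x + 2)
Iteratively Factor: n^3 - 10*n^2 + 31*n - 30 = (n - 5)*(n^2 - 5*n + 6) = (n - 5)*(n - 2)*(n - 3)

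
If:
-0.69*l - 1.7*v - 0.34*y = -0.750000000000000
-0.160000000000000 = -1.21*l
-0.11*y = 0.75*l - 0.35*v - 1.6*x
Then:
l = 0.13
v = 0.38750607681089 - 0.2*y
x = 0.1125*y - 0.0227834832280019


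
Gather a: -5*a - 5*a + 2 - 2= -10*a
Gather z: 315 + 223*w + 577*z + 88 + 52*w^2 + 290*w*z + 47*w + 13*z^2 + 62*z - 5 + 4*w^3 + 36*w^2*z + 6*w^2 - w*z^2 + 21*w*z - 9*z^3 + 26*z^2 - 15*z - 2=4*w^3 + 58*w^2 + 270*w - 9*z^3 + z^2*(39 - w) + z*(36*w^2 + 311*w + 624) + 396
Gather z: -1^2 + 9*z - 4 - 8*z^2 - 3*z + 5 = -8*z^2 + 6*z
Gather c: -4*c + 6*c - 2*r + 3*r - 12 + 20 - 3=2*c + r + 5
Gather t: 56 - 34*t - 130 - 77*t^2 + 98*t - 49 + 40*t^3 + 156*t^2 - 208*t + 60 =40*t^3 + 79*t^2 - 144*t - 63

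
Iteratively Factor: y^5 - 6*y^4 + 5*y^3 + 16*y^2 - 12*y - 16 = (y - 2)*(y^4 - 4*y^3 - 3*y^2 + 10*y + 8) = (y - 2)^2*(y^3 - 2*y^2 - 7*y - 4) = (y - 4)*(y - 2)^2*(y^2 + 2*y + 1) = (y - 4)*(y - 2)^2*(y + 1)*(y + 1)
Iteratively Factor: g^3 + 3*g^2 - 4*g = (g - 1)*(g^2 + 4*g) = (g - 1)*(g + 4)*(g)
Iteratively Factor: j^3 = (j)*(j^2) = j^2*(j)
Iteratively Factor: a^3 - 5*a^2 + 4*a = (a)*(a^2 - 5*a + 4) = a*(a - 1)*(a - 4)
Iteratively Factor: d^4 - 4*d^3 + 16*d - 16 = (d - 2)*(d^3 - 2*d^2 - 4*d + 8) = (d - 2)^2*(d^2 - 4) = (d - 2)^3*(d + 2)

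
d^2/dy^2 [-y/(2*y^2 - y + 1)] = 2*(-y*(4*y - 1)^2 + (6*y - 1)*(2*y^2 - y + 1))/(2*y^2 - y + 1)^3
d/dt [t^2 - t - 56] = 2*t - 1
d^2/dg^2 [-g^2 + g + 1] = -2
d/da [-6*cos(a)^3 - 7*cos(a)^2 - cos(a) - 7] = (18*cos(a)^2 + 14*cos(a) + 1)*sin(a)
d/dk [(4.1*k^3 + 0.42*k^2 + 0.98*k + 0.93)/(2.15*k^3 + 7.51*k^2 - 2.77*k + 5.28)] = (3.5527136788005e-15*k^5 + 29.888*k^4 - 26.928*k^3 + 50.4223*k^2 - 9.5334*k + 7.7505)/(4.6225*k^6 + 32.293*k^5 + 44.4891*k^4 - 18.9014*k^3 + 86.9785*k^2 - 29.2512*k + 27.8784)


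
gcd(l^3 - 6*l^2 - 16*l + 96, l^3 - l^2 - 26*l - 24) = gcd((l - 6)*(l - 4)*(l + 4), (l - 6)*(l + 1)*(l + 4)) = l^2 - 2*l - 24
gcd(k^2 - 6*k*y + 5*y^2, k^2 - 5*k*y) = -k + 5*y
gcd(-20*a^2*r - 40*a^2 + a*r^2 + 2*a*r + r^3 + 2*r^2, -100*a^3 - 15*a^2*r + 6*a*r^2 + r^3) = -20*a^2 + a*r + r^2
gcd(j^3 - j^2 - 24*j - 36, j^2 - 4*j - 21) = j + 3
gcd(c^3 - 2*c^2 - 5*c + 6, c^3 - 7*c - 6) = c^2 - c - 6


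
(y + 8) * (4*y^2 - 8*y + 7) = 4*y^3 + 24*y^2 - 57*y + 56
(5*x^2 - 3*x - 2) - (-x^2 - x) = 6*x^2 - 2*x - 2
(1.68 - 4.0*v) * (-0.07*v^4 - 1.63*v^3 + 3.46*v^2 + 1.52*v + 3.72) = 0.28*v^5 + 6.4024*v^4 - 16.5784*v^3 - 0.267200000000001*v^2 - 12.3264*v + 6.2496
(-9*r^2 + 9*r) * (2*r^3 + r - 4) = -18*r^5 + 18*r^4 - 9*r^3 + 45*r^2 - 36*r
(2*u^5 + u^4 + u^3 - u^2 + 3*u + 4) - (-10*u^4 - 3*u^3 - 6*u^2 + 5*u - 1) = 2*u^5 + 11*u^4 + 4*u^3 + 5*u^2 - 2*u + 5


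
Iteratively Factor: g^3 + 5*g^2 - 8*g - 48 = (g + 4)*(g^2 + g - 12) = (g - 3)*(g + 4)*(g + 4)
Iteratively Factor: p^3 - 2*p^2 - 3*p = (p + 1)*(p^2 - 3*p) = p*(p + 1)*(p - 3)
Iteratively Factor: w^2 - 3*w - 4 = (w + 1)*(w - 4)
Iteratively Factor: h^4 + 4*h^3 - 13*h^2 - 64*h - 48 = (h - 4)*(h^3 + 8*h^2 + 19*h + 12) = (h - 4)*(h + 4)*(h^2 + 4*h + 3) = (h - 4)*(h + 1)*(h + 4)*(h + 3)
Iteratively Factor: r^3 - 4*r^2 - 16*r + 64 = (r - 4)*(r^2 - 16) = (r - 4)*(r + 4)*(r - 4)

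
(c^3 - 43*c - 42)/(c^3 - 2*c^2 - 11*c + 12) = (c^3 - 43*c - 42)/(c^3 - 2*c^2 - 11*c + 12)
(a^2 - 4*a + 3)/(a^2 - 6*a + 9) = (a - 1)/(a - 3)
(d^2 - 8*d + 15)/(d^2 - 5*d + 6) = (d - 5)/(d - 2)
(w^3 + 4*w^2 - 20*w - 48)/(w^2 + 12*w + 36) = (w^2 - 2*w - 8)/(w + 6)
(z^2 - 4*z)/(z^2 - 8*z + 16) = z/(z - 4)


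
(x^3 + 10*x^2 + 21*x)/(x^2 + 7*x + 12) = x*(x + 7)/(x + 4)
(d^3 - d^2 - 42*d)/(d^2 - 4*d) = (d^2 - d - 42)/(d - 4)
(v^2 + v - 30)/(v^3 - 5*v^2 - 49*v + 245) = (v + 6)/(v^2 - 49)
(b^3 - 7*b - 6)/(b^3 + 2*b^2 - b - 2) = (b - 3)/(b - 1)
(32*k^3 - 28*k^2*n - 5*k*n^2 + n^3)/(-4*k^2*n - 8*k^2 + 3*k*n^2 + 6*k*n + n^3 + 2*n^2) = (-8*k + n)/(n + 2)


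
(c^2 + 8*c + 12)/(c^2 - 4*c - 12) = (c + 6)/(c - 6)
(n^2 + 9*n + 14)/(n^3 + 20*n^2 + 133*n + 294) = (n + 2)/(n^2 + 13*n + 42)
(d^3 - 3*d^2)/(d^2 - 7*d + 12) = d^2/(d - 4)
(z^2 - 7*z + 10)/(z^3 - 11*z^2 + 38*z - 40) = 1/(z - 4)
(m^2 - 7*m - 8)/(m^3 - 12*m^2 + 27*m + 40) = 1/(m - 5)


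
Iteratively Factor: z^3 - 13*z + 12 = (z - 1)*(z^2 + z - 12) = (z - 1)*(z + 4)*(z - 3)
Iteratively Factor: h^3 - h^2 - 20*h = (h)*(h^2 - h - 20) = h*(h + 4)*(h - 5)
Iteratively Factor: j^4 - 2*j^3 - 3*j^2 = (j)*(j^3 - 2*j^2 - 3*j) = j*(j + 1)*(j^2 - 3*j) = j*(j - 3)*(j + 1)*(j)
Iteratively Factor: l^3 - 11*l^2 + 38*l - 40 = (l - 4)*(l^2 - 7*l + 10) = (l - 5)*(l - 4)*(l - 2)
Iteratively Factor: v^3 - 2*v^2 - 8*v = (v + 2)*(v^2 - 4*v) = (v - 4)*(v + 2)*(v)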